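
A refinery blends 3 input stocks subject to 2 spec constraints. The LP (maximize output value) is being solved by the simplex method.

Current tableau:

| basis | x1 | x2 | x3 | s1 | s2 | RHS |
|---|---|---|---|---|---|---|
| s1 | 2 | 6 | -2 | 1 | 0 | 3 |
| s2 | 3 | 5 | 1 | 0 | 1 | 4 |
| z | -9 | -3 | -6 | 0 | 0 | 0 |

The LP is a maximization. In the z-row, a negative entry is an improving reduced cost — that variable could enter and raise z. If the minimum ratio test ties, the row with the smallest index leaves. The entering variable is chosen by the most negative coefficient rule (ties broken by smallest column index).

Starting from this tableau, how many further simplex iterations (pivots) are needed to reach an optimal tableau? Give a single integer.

pivot: x1 in, s2 out → z = 12
pivot: x3 in, x1 out → z = 24
No improving column remains; optimal.

2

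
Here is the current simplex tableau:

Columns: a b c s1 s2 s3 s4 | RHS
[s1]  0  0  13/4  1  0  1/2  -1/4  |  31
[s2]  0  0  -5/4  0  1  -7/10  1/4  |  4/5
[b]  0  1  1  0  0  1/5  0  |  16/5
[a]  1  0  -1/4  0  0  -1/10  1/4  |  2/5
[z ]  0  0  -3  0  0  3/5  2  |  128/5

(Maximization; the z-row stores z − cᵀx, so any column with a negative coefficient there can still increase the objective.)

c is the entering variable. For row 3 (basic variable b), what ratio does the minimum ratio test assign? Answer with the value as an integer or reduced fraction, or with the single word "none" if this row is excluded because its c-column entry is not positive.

Ratio = RHS / (c entry) = (16/5) / 1 = 16/5.

16/5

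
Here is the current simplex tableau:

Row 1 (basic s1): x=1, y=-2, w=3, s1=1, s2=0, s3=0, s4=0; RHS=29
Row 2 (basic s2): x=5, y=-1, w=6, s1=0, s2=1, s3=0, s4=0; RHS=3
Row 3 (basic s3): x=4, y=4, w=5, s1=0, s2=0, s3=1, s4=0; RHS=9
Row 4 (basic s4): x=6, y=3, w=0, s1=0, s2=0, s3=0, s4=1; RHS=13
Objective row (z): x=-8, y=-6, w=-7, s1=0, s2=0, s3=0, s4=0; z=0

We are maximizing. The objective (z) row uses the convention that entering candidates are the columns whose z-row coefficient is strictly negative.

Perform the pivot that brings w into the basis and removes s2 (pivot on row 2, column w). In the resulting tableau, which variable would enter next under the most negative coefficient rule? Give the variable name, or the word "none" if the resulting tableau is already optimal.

y

Pivot element 6. New z-row = old z-row − (-7)·(row 2/6).
Updated z-row coefficients: x: -13/6, y: -43/6, w: 0, s1: 0, s2: 7/6, s3: 0, s4: 0.
The most negative is -43/6 in column y, so y would enter next.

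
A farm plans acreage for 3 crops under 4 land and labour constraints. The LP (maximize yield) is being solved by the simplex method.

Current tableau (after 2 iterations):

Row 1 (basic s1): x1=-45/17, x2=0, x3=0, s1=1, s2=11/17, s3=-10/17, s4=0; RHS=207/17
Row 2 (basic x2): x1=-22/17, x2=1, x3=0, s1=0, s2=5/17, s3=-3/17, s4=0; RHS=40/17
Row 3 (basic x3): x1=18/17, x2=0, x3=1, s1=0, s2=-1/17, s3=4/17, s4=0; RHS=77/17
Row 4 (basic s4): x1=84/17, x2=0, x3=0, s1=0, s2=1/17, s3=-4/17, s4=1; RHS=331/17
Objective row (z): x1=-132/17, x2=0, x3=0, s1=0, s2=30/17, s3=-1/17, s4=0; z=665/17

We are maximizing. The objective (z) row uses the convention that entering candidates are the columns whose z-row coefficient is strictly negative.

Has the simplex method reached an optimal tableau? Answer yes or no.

Column x1 has objective-row coefficient -132/17, which is negative; an improving pivot exists, so not yet optimal.

no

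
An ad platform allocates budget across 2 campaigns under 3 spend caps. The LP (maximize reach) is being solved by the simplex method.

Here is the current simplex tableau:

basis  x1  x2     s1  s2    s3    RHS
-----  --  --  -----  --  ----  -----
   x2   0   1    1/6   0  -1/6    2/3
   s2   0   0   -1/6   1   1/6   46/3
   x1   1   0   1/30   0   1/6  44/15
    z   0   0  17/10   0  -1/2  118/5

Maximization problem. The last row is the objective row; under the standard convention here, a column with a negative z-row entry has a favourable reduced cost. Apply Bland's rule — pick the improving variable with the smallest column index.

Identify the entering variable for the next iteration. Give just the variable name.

s3

Objective-row coefficients: x1: 0, x2: 0, s1: 17/10, s2: 0, s3: -1/2.
Improving columns: s3. Bland's rule picks the smallest column index → s3.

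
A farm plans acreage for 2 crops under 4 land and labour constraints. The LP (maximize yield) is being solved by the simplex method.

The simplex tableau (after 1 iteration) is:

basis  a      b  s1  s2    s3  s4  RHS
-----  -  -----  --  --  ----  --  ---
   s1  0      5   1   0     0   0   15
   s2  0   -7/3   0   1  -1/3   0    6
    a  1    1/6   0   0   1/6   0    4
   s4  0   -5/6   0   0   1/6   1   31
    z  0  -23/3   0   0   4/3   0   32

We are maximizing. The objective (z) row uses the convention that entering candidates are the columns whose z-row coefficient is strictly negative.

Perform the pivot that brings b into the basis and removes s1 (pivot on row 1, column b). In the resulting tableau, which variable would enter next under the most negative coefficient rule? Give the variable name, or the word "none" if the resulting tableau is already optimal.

Pivot element 5. New z-row = old z-row − (-23/3)·(row 1/5).
Updated z-row coefficients: a: 0, b: 0, s1: 23/15, s2: 0, s3: 4/3, s4: 0.
No coefficient is strictly negative; the tableau after this pivot is optimal.

none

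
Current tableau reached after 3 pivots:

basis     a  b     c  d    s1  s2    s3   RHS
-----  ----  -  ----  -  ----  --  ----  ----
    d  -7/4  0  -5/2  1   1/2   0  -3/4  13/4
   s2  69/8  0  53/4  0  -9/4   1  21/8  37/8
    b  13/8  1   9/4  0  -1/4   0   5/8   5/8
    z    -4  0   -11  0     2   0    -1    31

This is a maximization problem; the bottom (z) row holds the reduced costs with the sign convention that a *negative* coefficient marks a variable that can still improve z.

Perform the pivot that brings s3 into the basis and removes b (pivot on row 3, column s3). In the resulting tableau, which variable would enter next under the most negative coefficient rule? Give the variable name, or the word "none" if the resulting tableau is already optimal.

Pivot element 5/8. New z-row = old z-row − (-1)·(row 3/(5/8)).
Updated z-row coefficients: a: -7/5, b: 8/5, c: -37/5, d: 0, s1: 8/5, s2: 0, s3: 0.
The most negative is -37/5 in column c, so c would enter next.

c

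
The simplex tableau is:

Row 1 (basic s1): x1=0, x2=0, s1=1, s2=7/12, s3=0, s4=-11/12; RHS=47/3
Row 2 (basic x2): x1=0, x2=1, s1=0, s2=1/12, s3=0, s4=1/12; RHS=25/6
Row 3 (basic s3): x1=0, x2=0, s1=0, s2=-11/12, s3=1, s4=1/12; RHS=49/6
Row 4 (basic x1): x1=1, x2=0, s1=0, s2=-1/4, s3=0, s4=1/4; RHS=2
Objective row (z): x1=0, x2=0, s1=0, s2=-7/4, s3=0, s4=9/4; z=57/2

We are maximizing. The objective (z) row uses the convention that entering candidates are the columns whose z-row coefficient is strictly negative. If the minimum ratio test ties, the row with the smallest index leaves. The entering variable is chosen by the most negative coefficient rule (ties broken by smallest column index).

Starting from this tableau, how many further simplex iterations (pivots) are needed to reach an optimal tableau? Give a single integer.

pivot: s2 in, s1 out → z = 151/2
pivot: s4 in, x2 out → z = 80
No improving column remains; optimal.

2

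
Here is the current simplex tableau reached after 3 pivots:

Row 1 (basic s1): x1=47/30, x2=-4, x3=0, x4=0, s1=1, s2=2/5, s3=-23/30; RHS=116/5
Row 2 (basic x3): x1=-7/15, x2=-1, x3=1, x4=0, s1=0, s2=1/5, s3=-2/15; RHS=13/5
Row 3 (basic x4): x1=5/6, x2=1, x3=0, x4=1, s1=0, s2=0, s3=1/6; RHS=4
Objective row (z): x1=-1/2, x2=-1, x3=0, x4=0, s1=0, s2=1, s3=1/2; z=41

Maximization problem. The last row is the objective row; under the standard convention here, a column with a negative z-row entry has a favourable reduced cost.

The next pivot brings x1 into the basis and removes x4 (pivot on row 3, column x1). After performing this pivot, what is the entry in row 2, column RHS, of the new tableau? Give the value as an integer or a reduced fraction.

Pivot element is row 3, column x1: 5/6.
Normalize row 3: new (row 3, RHS) = 4/(5/6) = 24/5.
row 2 ← row 2 − (-7/15)·(new row 3): 13/5 − (-7/15)·(24/5) = 121/25.

121/25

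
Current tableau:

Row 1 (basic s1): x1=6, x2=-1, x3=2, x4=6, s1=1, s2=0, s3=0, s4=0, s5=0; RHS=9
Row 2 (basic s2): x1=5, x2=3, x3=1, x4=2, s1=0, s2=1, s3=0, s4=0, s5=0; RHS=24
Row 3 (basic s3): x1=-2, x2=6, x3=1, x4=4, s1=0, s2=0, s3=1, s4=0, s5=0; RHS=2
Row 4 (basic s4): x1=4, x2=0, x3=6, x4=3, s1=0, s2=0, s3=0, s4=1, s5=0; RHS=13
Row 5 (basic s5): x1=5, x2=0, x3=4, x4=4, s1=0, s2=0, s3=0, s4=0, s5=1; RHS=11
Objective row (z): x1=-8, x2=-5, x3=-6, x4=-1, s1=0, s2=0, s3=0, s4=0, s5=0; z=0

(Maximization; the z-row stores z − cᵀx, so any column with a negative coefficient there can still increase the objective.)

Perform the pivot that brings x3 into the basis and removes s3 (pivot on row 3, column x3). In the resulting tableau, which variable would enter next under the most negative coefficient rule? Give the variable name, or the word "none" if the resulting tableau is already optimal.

x1

Pivot element 1. New z-row = old z-row − (-6)·(row 3/1).
Updated z-row coefficients: x1: -20, x2: 31, x3: 0, x4: 23, s1: 0, s2: 0, s3: 6, s4: 0, s5: 0.
The most negative is -20 in column x1, so x1 would enter next.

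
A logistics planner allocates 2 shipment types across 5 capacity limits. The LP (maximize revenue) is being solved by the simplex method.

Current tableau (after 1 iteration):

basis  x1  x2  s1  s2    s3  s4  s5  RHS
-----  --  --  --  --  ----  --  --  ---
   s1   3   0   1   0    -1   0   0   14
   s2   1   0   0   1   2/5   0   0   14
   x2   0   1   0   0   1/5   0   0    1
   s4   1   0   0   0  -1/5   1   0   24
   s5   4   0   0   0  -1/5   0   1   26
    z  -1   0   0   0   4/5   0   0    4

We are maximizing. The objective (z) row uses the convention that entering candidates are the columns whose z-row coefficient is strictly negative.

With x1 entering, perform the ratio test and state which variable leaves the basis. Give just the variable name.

s1

Ratios: row 1 (s1): 14/3 = 14/3; row 2 (s2): 14/1 = 14; row 3 (x2): entry 0 ≤ 0, skip; row 4 (s4): 24/1 = 24; row 5 (s5): 26/4 = 13/2.
Minimum ratio 14/3 is in the s1 row, so s1 leaves.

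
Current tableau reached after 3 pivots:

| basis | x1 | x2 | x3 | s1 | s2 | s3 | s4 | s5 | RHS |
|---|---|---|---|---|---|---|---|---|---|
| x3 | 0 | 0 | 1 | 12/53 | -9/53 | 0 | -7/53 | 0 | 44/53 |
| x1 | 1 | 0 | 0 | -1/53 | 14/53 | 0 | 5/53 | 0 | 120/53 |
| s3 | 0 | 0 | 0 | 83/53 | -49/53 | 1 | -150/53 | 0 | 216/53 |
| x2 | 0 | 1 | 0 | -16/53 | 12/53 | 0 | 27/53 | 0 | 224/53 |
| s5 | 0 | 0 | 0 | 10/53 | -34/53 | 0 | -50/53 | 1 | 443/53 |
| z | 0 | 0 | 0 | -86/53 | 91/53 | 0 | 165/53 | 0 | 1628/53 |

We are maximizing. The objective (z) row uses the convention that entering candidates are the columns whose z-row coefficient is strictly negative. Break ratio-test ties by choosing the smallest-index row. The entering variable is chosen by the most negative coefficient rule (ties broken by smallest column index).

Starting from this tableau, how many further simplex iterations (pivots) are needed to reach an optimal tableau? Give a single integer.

1

pivot: s1 in, s3 out → z = 2900/83
No improving column remains; optimal.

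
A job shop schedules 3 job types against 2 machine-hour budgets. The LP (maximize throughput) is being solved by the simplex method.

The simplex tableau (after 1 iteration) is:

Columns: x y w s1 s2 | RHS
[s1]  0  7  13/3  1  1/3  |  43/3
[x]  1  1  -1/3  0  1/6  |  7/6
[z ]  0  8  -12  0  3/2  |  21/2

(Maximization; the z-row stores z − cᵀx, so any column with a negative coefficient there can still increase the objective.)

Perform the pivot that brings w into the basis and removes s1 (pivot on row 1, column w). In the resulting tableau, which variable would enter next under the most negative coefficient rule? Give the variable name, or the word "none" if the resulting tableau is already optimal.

none

Pivot element 13/3. New z-row = old z-row − (-12)·(row 1/(13/3)).
Updated z-row coefficients: x: 0, y: 356/13, w: 0, s1: 36/13, s2: 63/26.
No coefficient is strictly negative; the tableau after this pivot is optimal.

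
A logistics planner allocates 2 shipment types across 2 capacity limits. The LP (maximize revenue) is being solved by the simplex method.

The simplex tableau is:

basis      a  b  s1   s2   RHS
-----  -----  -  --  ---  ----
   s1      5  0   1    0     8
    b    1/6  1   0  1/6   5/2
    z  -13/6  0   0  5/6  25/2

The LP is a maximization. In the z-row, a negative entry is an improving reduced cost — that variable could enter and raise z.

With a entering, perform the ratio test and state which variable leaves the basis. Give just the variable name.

Ratios: row 1 (s1): 8/5 = 8/5; row 2 (b): (5/2)/(1/6) = 15.
Minimum ratio 8/5 is in the s1 row, so s1 leaves.

s1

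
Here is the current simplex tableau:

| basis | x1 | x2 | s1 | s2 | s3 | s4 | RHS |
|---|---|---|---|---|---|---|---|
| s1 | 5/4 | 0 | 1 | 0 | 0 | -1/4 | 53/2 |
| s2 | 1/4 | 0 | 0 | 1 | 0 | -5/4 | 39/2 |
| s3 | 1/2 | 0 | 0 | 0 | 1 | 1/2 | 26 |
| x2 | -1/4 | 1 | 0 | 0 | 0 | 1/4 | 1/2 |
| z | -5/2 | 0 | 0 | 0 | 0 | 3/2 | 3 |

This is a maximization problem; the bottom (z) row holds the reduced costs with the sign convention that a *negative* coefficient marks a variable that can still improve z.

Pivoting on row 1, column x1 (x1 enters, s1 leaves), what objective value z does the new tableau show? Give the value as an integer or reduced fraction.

56

Minimum ratio for x1: (53/2)/(5/4) = 106/5.
z changes by −(z-row coeff of x1)·ratio = −(-5/2)·(106/5) = 53.
New z = 3 + 53 = 56.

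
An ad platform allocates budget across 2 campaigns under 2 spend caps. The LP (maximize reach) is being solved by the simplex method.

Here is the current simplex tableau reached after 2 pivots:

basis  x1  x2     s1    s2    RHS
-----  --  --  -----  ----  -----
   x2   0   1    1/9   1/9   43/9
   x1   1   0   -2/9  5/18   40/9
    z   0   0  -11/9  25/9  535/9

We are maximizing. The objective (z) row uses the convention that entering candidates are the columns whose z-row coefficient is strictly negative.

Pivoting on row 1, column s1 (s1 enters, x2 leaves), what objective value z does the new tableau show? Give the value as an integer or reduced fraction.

Minimum ratio for s1: (43/9)/(1/9) = 43.
z changes by −(z-row coeff of s1)·ratio = −(-11/9)·43 = 473/9.
New z = 535/9 + (473/9) = 112.

112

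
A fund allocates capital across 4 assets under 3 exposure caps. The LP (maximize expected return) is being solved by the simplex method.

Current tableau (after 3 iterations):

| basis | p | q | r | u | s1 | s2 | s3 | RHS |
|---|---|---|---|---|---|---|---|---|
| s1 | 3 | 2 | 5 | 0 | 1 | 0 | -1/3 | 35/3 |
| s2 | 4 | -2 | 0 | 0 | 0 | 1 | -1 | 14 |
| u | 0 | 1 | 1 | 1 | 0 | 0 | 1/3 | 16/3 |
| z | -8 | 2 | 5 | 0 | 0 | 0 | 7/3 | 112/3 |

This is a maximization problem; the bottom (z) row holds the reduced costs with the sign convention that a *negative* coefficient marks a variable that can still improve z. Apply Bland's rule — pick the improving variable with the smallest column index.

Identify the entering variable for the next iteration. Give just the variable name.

Objective-row coefficients: p: -8, q: 2, r: 5, u: 0, s1: 0, s2: 0, s3: 7/3.
Improving columns: p. Bland's rule picks the smallest column index → p.

p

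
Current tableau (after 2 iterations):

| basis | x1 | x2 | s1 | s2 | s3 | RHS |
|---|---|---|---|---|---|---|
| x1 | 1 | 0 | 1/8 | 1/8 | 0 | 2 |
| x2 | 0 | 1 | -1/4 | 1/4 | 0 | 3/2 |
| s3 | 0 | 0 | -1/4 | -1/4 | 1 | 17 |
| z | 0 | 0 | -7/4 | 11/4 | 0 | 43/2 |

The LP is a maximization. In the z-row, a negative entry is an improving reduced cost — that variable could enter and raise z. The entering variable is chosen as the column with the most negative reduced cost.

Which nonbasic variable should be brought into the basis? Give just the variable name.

Objective-row coefficients: x1: 0, x2: 0, s1: -7/4, s2: 11/4, s3: 0.
The most negative is -7/4 in column s1, so s1 enters.

s1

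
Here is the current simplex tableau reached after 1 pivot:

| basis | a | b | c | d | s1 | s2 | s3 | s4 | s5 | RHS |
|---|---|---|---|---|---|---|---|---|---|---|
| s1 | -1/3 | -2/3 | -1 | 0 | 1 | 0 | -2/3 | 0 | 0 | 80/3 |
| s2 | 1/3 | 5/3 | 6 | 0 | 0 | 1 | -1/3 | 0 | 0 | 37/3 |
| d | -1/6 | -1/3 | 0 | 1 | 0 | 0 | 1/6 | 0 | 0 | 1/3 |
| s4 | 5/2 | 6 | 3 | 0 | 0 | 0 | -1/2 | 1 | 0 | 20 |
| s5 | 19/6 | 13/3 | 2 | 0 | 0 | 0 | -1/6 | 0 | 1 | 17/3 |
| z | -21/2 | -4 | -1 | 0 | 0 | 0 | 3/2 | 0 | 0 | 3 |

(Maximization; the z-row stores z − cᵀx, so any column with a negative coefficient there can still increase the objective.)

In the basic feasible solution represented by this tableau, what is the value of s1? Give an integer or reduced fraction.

s1 is basic (row 1); its value is the RHS of that row: 80/3.

80/3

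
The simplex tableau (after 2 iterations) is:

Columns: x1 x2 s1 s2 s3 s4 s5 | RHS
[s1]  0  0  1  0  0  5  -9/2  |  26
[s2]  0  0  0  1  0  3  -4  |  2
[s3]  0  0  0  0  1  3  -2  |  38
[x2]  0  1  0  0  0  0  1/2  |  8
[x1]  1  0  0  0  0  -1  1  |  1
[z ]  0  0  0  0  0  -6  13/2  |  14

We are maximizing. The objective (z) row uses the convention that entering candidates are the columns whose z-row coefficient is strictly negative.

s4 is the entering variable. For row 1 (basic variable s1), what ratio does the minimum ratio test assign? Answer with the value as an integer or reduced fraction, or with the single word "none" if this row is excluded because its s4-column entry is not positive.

Ratio = RHS / (s4 entry) = 26 / 5 = 26/5.

26/5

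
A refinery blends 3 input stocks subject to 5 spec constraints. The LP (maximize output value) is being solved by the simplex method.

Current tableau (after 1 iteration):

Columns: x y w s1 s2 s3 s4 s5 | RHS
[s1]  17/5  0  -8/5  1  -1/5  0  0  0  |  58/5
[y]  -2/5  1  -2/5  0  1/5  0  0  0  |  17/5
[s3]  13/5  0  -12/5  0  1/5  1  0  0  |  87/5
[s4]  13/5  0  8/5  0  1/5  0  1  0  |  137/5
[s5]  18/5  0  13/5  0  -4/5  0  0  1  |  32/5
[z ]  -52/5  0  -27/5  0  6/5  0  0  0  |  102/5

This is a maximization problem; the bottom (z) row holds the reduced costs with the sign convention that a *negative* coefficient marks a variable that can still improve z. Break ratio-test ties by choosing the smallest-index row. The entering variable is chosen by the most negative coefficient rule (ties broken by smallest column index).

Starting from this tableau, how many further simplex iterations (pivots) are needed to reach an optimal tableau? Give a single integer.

pivot: x in, s5 out → z = 350/9
pivot: s2 in, s1 out → z = 50
pivot: w in, s4 out → z = 200/3
No improving column remains; optimal.

3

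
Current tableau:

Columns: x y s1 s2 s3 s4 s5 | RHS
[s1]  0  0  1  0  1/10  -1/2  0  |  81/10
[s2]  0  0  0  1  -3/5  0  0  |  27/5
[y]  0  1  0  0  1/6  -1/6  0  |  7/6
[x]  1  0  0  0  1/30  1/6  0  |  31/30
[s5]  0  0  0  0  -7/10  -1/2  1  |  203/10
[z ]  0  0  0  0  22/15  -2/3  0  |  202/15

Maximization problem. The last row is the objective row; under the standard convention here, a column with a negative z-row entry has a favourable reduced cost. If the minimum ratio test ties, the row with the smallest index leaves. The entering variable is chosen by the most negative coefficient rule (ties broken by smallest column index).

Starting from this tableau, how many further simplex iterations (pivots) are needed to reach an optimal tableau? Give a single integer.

pivot: s4 in, x out → z = 88/5
No improving column remains; optimal.

1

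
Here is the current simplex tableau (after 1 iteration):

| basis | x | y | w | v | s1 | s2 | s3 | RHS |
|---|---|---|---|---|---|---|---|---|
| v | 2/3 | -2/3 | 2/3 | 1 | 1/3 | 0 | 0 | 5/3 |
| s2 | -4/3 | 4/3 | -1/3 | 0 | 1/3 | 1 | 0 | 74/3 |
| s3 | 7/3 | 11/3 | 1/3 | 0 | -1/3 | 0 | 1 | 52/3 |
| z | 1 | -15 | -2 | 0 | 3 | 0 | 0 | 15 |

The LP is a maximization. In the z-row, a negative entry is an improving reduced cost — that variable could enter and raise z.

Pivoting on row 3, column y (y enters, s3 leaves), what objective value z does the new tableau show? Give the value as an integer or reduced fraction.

Minimum ratio for y: (52/3)/(11/3) = 52/11.
z changes by −(z-row coeff of y)·ratio = −(-15)·(52/11) = 780/11.
New z = 15 + (780/11) = 945/11.

945/11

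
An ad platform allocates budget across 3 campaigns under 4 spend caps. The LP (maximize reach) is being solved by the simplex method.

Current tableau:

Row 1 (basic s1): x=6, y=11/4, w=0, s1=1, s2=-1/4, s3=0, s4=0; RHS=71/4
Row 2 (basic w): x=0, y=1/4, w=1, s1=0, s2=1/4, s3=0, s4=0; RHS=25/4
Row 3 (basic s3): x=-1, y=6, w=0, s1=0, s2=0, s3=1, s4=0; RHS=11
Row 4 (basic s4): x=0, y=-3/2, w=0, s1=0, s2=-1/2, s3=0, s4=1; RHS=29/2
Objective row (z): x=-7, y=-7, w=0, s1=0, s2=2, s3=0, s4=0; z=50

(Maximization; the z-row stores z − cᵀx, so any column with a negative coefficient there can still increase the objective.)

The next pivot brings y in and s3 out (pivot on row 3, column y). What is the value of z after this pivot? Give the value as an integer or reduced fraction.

Minimum ratio for y: 11/6 = 11/6.
z changes by −(z-row coeff of y)·ratio = −(-7)·(11/6) = 77/6.
New z = 50 + (77/6) = 377/6.

377/6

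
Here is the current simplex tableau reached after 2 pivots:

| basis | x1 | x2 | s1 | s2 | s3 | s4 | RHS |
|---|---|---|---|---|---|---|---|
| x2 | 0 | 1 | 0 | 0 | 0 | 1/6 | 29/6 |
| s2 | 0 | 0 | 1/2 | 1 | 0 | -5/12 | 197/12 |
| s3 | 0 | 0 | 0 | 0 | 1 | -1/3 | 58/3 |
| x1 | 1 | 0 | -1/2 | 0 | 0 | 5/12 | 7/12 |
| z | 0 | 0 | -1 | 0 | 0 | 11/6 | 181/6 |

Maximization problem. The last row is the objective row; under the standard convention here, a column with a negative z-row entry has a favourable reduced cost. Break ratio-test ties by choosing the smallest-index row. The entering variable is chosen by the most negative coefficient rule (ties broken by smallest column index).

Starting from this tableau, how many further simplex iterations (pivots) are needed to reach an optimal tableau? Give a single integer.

1

pivot: s1 in, s2 out → z = 63
No improving column remains; optimal.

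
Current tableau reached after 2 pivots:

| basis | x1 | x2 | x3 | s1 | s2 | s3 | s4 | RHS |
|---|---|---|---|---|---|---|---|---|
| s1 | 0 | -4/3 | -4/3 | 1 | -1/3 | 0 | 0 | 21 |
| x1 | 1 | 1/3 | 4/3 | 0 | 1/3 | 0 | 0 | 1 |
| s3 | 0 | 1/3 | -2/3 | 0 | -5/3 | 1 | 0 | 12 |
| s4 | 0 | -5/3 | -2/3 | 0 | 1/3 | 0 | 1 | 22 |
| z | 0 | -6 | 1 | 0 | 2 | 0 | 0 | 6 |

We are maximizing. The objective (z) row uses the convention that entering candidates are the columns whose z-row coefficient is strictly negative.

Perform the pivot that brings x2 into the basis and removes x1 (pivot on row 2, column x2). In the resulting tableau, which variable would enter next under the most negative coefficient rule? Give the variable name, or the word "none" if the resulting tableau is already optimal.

none

Pivot element 1/3. New z-row = old z-row − (-6)·(row 2/(1/3)).
Updated z-row coefficients: x1: 18, x2: 0, x3: 25, s1: 0, s2: 8, s3: 0, s4: 0.
No coefficient is strictly negative; the tableau after this pivot is optimal.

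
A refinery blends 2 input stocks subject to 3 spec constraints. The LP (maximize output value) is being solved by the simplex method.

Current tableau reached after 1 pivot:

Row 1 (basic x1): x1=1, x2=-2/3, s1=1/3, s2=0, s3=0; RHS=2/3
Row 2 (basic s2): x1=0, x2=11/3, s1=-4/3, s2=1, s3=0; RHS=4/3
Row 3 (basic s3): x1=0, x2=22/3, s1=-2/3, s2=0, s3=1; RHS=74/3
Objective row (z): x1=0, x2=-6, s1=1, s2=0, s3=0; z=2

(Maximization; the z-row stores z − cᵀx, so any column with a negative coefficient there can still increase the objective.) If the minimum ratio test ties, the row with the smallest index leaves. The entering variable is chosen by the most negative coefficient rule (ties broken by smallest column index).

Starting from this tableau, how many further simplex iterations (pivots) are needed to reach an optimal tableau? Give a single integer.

2

pivot: x2 in, s2 out → z = 46/11
pivot: s1 in, x1 out → z = 16
No improving column remains; optimal.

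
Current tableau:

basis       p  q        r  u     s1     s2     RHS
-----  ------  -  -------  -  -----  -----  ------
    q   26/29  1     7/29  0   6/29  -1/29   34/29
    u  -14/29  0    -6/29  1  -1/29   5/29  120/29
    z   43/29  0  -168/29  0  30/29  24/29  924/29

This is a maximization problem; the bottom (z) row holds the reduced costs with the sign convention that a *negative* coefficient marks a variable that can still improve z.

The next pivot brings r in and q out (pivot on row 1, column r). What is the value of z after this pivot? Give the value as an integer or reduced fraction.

60

Minimum ratio for r: (34/29)/(7/29) = 34/7.
z changes by −(z-row coeff of r)·ratio = −(-168/29)·(34/7) = 816/29.
New z = 924/29 + (816/29) = 60.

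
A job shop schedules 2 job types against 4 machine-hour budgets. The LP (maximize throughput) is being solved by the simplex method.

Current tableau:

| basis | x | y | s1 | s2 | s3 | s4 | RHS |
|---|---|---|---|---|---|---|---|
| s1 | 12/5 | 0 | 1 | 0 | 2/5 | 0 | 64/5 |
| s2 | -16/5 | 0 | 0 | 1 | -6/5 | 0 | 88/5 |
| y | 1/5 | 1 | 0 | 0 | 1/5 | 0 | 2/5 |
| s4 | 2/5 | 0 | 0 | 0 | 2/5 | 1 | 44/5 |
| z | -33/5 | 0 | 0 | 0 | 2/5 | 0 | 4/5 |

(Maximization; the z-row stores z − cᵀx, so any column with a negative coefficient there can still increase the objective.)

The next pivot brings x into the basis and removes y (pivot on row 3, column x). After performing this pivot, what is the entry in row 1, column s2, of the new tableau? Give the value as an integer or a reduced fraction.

0

Pivot element is row 3, column x: 1/5.
Normalize row 3: new (row 3, s2) = 0/(1/5) = 0.
row 1 ← row 1 − (12/5)·(new row 3): 0 − (12/5)·0 = 0.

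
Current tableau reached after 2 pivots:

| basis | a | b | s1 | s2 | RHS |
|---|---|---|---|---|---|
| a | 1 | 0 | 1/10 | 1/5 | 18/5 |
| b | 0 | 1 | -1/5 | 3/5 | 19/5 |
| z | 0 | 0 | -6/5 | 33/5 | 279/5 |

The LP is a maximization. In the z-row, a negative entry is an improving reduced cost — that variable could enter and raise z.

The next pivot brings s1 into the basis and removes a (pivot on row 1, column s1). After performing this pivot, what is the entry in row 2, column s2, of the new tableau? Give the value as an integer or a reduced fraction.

1

Pivot element is row 1, column s1: 1/10.
Normalize row 1: new (row 1, s2) = (1/5)/(1/10) = 2.
row 2 ← row 2 − (-1/5)·(new row 1): 3/5 − (-1/5)·2 = 1.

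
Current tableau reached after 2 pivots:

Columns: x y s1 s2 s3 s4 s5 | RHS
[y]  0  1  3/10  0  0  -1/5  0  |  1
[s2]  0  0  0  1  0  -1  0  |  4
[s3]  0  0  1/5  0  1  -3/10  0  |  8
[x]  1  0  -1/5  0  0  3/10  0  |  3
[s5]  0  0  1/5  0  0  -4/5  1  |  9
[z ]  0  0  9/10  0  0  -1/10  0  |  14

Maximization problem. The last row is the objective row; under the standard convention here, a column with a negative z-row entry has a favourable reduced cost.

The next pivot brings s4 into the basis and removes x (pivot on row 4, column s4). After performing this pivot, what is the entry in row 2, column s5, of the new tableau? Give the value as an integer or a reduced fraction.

0

Pivot element is row 4, column s4: 3/10.
Normalize row 4: new (row 4, s5) = 0/(3/10) = 0.
row 2 ← row 2 − (-1)·(new row 4): 0 − (-1)·0 = 0.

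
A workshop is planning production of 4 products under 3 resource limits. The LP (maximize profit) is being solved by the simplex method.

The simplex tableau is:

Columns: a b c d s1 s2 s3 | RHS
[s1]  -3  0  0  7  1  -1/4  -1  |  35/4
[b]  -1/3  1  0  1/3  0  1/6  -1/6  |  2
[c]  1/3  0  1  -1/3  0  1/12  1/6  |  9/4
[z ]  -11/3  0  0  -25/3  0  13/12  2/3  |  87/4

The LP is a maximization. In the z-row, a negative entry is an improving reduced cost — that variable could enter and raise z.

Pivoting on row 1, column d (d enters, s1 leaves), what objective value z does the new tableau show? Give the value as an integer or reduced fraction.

Minimum ratio for d: (35/4)/7 = 5/4.
z changes by −(z-row coeff of d)·ratio = −(-25/3)·(5/4) = 125/12.
New z = 87/4 + (125/12) = 193/6.

193/6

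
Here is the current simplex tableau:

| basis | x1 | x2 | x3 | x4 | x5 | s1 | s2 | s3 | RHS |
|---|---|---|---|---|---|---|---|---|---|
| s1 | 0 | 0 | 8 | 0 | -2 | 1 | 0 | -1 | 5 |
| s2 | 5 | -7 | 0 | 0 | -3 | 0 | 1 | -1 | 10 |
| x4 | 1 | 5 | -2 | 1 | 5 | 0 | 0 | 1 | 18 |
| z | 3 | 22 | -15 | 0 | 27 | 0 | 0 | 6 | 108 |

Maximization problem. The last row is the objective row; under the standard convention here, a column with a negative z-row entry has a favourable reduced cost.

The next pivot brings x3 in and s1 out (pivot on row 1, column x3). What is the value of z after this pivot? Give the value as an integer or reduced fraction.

Minimum ratio for x3: 5/8 = 5/8.
z changes by −(z-row coeff of x3)·ratio = −(-15)·(5/8) = 75/8.
New z = 108 + (75/8) = 939/8.

939/8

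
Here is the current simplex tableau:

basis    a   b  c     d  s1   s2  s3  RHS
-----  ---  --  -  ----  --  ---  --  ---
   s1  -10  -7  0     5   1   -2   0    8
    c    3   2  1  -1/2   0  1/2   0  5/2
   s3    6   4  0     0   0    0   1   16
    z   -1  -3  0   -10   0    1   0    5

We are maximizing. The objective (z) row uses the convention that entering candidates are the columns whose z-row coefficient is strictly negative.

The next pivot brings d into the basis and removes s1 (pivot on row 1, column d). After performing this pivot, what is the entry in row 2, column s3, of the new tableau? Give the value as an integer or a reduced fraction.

0

Pivot element is row 1, column d: 5.
Normalize row 1: new (row 1, s3) = 0/5 = 0.
row 2 ← row 2 − (-1/2)·(new row 1): 0 − (-1/2)·0 = 0.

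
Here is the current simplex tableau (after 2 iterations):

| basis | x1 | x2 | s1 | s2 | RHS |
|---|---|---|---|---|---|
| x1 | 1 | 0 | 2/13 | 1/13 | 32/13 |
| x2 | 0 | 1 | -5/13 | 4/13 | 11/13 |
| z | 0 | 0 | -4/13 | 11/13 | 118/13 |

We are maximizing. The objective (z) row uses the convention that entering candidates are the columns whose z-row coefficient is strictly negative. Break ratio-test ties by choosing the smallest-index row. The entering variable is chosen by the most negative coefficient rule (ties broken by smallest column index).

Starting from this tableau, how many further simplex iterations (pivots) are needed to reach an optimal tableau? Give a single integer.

1

pivot: s1 in, x1 out → z = 14
No improving column remains; optimal.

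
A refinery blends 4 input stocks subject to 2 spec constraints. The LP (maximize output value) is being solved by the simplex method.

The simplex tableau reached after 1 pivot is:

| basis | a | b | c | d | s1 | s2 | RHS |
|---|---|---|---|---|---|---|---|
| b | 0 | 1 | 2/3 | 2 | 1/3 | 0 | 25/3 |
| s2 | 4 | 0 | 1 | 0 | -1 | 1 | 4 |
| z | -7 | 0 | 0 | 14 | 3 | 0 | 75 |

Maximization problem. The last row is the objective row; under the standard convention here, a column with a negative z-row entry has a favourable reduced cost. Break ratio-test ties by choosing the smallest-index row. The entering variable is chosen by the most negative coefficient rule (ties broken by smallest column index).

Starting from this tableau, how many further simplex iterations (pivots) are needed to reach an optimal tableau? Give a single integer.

pivot: a in, s2 out → z = 82
No improving column remains; optimal.

1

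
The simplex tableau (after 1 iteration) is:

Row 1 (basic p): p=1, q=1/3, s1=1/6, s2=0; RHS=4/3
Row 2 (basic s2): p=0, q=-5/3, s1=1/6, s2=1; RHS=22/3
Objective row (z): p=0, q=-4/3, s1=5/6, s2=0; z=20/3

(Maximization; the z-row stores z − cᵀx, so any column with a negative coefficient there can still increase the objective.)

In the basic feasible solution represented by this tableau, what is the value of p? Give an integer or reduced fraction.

4/3

p is basic (row 1); its value is the RHS of that row: 4/3.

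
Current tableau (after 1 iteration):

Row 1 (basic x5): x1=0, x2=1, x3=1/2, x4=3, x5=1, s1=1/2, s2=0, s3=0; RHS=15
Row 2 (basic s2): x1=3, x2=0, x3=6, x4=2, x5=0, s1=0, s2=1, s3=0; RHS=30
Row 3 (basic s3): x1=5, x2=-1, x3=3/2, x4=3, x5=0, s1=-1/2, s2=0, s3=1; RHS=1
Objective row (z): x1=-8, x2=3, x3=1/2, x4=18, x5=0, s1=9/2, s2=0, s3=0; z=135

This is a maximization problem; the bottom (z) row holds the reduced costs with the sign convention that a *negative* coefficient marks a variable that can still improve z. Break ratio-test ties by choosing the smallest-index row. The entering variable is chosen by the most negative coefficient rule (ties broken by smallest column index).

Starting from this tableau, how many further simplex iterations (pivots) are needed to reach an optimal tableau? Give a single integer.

1

pivot: x1 in, s3 out → z = 683/5
No improving column remains; optimal.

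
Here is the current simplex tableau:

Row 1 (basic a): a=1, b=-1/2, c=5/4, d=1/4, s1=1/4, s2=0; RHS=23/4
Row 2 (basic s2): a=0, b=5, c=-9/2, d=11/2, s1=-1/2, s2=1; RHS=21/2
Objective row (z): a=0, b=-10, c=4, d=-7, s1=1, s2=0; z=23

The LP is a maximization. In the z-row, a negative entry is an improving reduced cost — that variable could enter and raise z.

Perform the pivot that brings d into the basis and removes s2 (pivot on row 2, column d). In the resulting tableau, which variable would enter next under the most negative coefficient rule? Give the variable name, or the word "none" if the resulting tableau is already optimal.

b

Pivot element 11/2. New z-row = old z-row − (-7)·(row 2/(11/2)).
Updated z-row coefficients: a: 0, b: -40/11, c: -19/11, d: 0, s1: 4/11, s2: 14/11.
The most negative is -40/11 in column b, so b would enter next.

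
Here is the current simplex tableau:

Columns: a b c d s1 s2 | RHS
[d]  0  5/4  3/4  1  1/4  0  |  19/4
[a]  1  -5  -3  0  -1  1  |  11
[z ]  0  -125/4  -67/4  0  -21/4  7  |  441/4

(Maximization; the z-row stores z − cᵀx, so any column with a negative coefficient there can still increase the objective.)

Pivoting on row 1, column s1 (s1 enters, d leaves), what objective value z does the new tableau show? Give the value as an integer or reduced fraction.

Minimum ratio for s1: (19/4)/(1/4) = 19.
z changes by −(z-row coeff of s1)·ratio = −(-21/4)·19 = 399/4.
New z = 441/4 + (399/4) = 210.

210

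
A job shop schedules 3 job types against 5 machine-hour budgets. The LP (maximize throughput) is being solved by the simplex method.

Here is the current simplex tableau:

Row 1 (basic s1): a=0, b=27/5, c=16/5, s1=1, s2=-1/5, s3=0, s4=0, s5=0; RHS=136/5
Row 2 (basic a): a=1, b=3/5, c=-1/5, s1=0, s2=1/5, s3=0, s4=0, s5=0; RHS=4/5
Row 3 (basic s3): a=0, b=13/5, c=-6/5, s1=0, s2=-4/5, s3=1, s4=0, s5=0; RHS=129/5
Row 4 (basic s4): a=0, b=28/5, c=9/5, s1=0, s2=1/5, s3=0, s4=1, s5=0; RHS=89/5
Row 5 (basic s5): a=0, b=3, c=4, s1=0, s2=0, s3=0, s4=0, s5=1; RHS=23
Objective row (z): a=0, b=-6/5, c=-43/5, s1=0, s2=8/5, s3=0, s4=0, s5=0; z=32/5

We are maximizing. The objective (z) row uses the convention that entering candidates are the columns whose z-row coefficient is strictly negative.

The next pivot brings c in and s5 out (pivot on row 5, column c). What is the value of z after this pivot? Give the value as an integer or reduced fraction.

1117/20

Minimum ratio for c: 23/4 = 23/4.
z changes by −(z-row coeff of c)·ratio = −(-43/5)·(23/4) = 989/20.
New z = 32/5 + (989/20) = 1117/20.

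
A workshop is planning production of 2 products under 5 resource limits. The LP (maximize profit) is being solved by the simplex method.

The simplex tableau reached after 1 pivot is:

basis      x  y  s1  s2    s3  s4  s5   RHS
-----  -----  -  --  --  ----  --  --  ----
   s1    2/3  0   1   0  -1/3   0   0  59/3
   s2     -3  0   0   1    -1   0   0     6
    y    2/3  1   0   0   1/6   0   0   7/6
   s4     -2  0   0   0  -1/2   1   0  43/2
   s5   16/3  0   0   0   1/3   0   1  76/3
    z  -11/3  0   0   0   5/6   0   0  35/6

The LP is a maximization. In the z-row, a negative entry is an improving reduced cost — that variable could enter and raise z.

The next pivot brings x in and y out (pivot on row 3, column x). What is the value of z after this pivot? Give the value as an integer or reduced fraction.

Minimum ratio for x: (7/6)/(2/3) = 7/4.
z changes by −(z-row coeff of x)·ratio = −(-11/3)·(7/4) = 77/12.
New z = 35/6 + (77/12) = 49/4.

49/4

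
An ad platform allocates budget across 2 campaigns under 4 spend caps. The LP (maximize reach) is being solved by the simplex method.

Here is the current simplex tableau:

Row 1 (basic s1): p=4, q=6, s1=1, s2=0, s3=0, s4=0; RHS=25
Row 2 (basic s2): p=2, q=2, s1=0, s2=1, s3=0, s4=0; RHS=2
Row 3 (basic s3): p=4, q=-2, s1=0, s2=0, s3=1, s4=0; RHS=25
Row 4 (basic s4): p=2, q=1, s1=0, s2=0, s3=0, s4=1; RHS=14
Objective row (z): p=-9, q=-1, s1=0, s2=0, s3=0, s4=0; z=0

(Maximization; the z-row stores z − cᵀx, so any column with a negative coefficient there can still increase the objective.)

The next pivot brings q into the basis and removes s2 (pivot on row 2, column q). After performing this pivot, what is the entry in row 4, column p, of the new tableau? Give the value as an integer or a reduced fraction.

Pivot element is row 2, column q: 2.
Normalize row 2: new (row 2, p) = 2/2 = 1.
row 4 ← row 4 − 1·(new row 2): 2 − 1·1 = 1.

1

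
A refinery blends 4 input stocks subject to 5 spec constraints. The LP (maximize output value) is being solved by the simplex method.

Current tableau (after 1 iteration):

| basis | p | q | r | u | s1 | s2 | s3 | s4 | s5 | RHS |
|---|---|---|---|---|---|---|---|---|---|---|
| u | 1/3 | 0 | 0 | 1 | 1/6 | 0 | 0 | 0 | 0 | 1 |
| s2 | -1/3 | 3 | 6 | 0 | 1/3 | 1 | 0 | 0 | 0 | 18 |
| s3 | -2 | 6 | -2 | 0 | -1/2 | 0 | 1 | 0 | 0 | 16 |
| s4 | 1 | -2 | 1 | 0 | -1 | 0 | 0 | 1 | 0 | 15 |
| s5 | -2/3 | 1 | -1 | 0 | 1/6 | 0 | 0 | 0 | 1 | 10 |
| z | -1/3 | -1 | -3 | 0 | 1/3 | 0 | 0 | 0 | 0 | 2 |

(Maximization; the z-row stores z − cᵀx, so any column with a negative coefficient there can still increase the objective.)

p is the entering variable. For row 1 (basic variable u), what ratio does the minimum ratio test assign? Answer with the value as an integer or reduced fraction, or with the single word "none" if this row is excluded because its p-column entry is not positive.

3

Ratio = RHS / (p entry) = 1 / (1/3) = 3.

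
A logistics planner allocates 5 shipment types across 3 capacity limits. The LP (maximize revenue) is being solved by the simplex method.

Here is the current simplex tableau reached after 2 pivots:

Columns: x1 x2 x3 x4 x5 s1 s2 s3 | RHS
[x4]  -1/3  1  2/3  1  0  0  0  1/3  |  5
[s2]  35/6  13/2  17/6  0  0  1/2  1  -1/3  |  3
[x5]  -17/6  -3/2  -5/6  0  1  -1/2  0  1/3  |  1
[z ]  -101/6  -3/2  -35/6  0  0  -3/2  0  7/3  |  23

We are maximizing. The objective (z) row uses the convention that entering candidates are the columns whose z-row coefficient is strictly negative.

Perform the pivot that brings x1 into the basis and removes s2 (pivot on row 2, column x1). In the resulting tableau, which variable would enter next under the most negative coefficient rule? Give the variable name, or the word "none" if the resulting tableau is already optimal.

s1

Pivot element 35/6. New z-row = old z-row − (-101/6)·(row 2/(35/6)).
Updated z-row coefficients: x1: 0, x2: 604/35, x3: 82/35, x4: 0, x5: 0, s1: -2/35, s2: 101/35, s3: 48/35.
The most negative is -2/35 in column s1, so s1 would enter next.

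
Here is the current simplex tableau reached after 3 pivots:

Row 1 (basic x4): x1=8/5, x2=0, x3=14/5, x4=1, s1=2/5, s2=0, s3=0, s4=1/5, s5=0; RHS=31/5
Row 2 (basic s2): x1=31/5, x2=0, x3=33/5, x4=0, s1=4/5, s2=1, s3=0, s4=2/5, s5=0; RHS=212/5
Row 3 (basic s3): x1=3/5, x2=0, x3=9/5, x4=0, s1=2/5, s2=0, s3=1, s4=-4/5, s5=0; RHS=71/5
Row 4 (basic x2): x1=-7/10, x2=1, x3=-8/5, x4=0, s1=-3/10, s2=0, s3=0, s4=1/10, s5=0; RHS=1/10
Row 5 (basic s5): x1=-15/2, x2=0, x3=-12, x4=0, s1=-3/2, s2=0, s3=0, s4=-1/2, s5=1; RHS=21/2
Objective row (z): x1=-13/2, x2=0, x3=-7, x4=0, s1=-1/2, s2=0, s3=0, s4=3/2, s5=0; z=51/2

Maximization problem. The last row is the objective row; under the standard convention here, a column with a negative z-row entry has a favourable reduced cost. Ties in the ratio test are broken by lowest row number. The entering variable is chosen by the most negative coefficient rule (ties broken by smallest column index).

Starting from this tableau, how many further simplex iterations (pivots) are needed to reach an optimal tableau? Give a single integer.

pivot: x3 in, x4 out → z = 41
pivot: x1 in, x3 out → z = 811/16
No improving column remains; optimal.

2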